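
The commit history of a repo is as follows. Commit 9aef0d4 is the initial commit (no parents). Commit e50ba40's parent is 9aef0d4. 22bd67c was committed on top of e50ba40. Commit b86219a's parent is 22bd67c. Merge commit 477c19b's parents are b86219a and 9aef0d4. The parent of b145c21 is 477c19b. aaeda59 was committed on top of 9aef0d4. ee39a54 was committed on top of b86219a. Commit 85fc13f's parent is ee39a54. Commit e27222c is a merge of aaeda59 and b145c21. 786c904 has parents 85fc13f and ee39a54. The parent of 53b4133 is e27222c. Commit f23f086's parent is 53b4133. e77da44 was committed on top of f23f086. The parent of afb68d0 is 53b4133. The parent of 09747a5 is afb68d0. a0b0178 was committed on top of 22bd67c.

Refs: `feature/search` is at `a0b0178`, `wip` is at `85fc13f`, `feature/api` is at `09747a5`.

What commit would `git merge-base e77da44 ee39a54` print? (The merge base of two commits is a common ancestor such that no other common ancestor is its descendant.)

b86219a

Ancestors of e77da44: {22bd67c, 477c19b, 53b4133, 9aef0d4, aaeda59, b145c21, b86219a, e27222c, e50ba40, e77da44, f23f086}.
Ancestors of ee39a54: {22bd67c, 9aef0d4, b86219a, e50ba40, ee39a54}.
Common ancestors: {22bd67c, 9aef0d4, b86219a, e50ba40}.
Among these, b86219a is not an ancestor of any other common ancestor — it is the merge base.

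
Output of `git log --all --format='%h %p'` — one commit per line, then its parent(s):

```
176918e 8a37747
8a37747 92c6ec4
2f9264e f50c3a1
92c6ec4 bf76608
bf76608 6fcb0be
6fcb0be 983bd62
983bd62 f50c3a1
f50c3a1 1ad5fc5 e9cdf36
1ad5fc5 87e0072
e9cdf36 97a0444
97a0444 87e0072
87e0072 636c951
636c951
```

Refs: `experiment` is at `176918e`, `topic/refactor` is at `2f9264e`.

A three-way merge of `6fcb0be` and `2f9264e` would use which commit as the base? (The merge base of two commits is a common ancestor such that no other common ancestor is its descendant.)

f50c3a1

Ancestors of 6fcb0be: {1ad5fc5, 636c951, 6fcb0be, 87e0072, 97a0444, 983bd62, e9cdf36, f50c3a1}.
Ancestors of 2f9264e: {1ad5fc5, 2f9264e, 636c951, 87e0072, 97a0444, e9cdf36, f50c3a1}.
Common ancestors: {1ad5fc5, 636c951, 87e0072, 97a0444, e9cdf36, f50c3a1}.
Among these, f50c3a1 is not an ancestor of any other common ancestor — it is the merge base.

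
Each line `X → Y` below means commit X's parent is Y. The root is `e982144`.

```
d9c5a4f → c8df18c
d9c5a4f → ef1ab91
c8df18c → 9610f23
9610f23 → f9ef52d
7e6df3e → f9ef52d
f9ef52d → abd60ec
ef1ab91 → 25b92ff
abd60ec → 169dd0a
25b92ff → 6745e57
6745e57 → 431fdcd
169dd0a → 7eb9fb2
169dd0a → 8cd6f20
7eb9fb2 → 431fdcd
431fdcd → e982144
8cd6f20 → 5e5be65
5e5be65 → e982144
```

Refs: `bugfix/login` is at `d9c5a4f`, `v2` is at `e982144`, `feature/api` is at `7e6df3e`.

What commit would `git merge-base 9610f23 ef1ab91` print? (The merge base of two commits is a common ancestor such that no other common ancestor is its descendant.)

431fdcd

Ancestors of 9610f23: {169dd0a, 431fdcd, 5e5be65, 7eb9fb2, 8cd6f20, 9610f23, abd60ec, e982144, f9ef52d}.
Ancestors of ef1ab91: {25b92ff, 431fdcd, 6745e57, e982144, ef1ab91}.
Common ancestors: {431fdcd, e982144}.
Among these, 431fdcd is not an ancestor of any other common ancestor — it is the merge base.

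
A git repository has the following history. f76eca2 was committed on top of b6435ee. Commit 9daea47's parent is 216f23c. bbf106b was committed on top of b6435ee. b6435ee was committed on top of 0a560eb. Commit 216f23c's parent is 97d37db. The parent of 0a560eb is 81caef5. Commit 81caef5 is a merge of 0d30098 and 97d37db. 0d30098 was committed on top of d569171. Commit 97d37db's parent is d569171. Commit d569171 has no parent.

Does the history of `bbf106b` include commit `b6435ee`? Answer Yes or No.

Ancestors of bbf106b (commits reachable by following parents): {0a560eb, 0d30098, 81caef5, 97d37db, b6435ee, bbf106b, d569171}.
b6435ee is in that set, so it is an ancestor of bbf106b.

Yes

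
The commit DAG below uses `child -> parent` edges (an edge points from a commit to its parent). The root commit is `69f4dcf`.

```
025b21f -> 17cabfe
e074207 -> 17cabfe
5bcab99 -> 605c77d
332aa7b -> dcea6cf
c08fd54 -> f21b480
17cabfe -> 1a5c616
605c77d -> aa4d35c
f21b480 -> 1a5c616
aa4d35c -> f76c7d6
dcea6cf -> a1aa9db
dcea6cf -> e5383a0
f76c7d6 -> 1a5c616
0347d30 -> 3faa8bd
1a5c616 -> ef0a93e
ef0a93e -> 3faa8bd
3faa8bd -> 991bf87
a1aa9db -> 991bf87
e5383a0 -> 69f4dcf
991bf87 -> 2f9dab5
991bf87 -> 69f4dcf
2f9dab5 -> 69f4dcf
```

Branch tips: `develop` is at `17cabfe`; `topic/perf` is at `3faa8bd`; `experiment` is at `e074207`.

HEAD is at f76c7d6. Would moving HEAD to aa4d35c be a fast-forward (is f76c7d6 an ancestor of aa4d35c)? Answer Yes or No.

Yes

A fast-forward from f76c7d6 to aa4d35c is possible iff f76c7d6 is an ancestor of aa4d35c.
Ancestors of aa4d35c: {1a5c616, 2f9dab5, 3faa8bd, 69f4dcf, 991bf87, aa4d35c, ef0a93e, f76c7d6}.
f76c7d6 is among them, so fast-forward is possible.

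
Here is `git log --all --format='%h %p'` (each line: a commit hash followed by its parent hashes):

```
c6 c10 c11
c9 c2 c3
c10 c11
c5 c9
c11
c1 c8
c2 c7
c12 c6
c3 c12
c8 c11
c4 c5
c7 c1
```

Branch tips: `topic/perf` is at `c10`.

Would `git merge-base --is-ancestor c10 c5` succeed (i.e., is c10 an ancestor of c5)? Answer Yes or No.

Yes

Ancestors of c5 (commits reachable by following parents): {c1, c10, c11, c12, c2, c3, c5, c6, c7, c8, c9}.
c10 is in that set, so it is an ancestor of c5.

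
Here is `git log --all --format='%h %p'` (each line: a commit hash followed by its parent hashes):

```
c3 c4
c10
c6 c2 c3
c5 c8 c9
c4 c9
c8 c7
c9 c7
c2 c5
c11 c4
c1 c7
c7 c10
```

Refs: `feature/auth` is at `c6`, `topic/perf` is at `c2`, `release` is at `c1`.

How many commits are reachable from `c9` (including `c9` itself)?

3

Walking parent pointers from c9: reachable set = {c10, c7, c9}.
That is 3 commits.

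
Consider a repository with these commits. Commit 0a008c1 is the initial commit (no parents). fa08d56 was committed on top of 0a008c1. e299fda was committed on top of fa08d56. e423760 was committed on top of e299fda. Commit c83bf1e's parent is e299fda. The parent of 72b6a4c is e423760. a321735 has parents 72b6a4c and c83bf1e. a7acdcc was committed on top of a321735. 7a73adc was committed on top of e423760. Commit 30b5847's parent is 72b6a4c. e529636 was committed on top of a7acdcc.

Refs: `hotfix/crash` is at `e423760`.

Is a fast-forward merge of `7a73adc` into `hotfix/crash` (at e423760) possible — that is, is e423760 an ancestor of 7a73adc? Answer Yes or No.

Yes

A fast-forward from e423760 to 7a73adc is possible iff e423760 is an ancestor of 7a73adc.
Ancestors of 7a73adc: {0a008c1, 7a73adc, e299fda, e423760, fa08d56}.
e423760 is among them, so fast-forward is possible.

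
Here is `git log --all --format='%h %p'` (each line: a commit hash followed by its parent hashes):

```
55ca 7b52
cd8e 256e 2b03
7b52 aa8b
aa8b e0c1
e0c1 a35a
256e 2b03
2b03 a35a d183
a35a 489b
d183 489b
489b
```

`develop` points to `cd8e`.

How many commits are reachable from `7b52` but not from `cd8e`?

3

Reachable from 7b52: {489b, 7b52, a35a, aa8b, e0c1}.
Reachable from cd8e: {256e, 2b03, 489b, a35a, cd8e, d183}.
In 7b52's history but not cd8e's: {7b52, aa8b, e0c1} — 3 commits.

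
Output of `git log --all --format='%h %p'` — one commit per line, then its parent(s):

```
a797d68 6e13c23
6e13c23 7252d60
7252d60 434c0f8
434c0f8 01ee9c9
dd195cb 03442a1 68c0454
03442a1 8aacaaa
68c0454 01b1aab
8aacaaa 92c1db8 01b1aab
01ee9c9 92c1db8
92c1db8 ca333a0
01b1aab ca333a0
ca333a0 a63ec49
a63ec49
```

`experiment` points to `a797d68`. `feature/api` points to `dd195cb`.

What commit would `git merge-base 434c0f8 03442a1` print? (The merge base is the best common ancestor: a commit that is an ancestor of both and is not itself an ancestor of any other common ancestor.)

Ancestors of 434c0f8: {01ee9c9, 434c0f8, 92c1db8, a63ec49, ca333a0}.
Ancestors of 03442a1: {01b1aab, 03442a1, 8aacaaa, 92c1db8, a63ec49, ca333a0}.
Common ancestors: {92c1db8, a63ec49, ca333a0}.
Among these, 92c1db8 is not an ancestor of any other common ancestor — it is the merge base.

92c1db8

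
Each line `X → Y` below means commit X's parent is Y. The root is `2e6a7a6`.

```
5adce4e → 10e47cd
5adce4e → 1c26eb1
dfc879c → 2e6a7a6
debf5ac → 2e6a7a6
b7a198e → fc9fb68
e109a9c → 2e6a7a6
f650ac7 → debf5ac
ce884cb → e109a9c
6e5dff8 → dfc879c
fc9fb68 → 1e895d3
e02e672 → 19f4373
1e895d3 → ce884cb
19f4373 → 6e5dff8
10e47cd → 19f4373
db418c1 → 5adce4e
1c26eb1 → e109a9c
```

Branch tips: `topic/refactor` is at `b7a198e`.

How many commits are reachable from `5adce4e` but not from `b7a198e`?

Reachable from 5adce4e: {10e47cd, 19f4373, 1c26eb1, 2e6a7a6, 5adce4e, 6e5dff8, dfc879c, e109a9c}.
Reachable from b7a198e: {1e895d3, 2e6a7a6, b7a198e, ce884cb, e109a9c, fc9fb68}.
In 5adce4e's history but not b7a198e's: {10e47cd, 19f4373, 1c26eb1, 5adce4e, 6e5dff8, dfc879c} — 6 commits.

6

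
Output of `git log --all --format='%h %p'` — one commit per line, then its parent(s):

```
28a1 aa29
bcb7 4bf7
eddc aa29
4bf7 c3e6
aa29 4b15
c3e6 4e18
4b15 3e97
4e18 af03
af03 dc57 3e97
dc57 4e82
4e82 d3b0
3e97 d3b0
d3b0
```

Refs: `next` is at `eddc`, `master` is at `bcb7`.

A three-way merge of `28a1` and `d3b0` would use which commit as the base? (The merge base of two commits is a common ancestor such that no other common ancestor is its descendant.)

Ancestors of 28a1: {28a1, 3e97, 4b15, aa29, d3b0}.
Ancestors of d3b0: {d3b0}.
Common ancestors: {d3b0}.
The only common ancestor is d3b0, so it is the merge base.

d3b0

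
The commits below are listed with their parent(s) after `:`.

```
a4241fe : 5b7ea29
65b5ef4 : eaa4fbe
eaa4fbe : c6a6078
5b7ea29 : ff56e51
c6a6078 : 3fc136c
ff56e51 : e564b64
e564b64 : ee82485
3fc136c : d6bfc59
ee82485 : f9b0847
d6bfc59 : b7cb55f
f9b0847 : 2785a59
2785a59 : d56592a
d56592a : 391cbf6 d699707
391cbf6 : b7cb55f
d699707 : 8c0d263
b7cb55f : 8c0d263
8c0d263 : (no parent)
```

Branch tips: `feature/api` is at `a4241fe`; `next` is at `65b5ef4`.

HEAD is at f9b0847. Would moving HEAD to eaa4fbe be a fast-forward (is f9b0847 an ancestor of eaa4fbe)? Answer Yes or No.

No

A fast-forward from f9b0847 to eaa4fbe is possible iff f9b0847 is an ancestor of eaa4fbe.
Ancestors of eaa4fbe: {3fc136c, 8c0d263, b7cb55f, c6a6078, d6bfc59, eaa4fbe}.
f9b0847 is not among them, so fast-forward is not possible.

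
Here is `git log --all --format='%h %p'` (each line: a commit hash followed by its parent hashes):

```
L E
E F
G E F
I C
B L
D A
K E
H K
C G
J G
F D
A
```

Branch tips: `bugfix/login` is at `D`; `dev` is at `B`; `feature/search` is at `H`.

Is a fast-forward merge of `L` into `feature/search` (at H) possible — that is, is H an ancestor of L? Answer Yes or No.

No

A fast-forward from H to L is possible iff H is an ancestor of L.
Ancestors of L: {A, D, E, F, L}.
H is not among them, so fast-forward is not possible.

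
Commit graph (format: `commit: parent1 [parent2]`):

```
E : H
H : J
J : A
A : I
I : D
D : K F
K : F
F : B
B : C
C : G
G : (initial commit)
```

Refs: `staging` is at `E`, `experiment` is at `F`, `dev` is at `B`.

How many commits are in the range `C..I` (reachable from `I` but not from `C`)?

Reachable from I: {B, C, D, F, G, I, K}.
Reachable from C: {C, G}.
In I's history but not C's: {B, D, F, I, K} — 5 commits.

5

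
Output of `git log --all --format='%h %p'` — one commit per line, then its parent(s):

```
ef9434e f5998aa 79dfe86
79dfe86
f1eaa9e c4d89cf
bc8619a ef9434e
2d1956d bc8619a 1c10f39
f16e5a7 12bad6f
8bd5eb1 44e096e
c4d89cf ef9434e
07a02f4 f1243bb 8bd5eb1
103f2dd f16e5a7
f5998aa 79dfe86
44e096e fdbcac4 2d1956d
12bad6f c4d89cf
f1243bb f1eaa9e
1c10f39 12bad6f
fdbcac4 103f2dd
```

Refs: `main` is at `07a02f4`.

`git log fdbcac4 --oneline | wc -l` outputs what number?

8

Walking parent pointers from fdbcac4: reachable set = {103f2dd, 12bad6f, 79dfe86, c4d89cf, ef9434e, f16e5a7, f5998aa, fdbcac4}.
That is 8 commits.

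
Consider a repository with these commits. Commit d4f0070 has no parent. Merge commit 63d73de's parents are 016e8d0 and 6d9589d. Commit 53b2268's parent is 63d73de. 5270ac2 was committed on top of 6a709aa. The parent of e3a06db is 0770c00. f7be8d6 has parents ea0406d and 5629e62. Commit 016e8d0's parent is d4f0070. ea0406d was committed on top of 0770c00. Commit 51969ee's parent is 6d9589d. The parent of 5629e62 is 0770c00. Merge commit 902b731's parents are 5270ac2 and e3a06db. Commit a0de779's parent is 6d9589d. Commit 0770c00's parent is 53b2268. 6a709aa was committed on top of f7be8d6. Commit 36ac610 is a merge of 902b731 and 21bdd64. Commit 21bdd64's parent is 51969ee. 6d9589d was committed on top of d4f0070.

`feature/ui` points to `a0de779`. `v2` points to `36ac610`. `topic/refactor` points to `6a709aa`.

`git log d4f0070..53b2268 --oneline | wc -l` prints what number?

4

Reachable from 53b2268: {016e8d0, 53b2268, 63d73de, 6d9589d, d4f0070}.
Reachable from d4f0070: {d4f0070}.
In 53b2268's history but not d4f0070's: {016e8d0, 53b2268, 63d73de, 6d9589d} — 4 commits.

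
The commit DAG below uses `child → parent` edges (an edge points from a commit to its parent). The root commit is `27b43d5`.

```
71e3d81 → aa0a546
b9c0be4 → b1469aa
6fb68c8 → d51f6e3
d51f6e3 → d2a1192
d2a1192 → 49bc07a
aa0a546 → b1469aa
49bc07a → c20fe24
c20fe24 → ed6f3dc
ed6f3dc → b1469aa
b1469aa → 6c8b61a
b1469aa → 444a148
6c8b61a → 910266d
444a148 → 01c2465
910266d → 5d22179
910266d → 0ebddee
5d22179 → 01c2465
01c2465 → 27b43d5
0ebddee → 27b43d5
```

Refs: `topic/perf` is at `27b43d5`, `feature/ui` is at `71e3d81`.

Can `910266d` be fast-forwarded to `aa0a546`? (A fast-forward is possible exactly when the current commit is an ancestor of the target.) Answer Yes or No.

Yes

A fast-forward from 910266d to aa0a546 is possible iff 910266d is an ancestor of aa0a546.
Ancestors of aa0a546: {01c2465, 0ebddee, 27b43d5, 444a148, 5d22179, 6c8b61a, 910266d, aa0a546, b1469aa}.
910266d is among them, so fast-forward is possible.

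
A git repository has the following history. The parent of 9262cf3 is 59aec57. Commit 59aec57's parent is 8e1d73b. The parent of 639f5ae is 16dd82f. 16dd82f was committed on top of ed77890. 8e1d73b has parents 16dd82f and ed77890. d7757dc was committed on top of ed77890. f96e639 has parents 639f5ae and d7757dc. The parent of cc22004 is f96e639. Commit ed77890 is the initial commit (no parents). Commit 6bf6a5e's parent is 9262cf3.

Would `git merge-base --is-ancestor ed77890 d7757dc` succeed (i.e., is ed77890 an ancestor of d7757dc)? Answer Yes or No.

Ancestors of d7757dc (commits reachable by following parents): {d7757dc, ed77890}.
ed77890 is in that set, so it is an ancestor of d7757dc.

Yes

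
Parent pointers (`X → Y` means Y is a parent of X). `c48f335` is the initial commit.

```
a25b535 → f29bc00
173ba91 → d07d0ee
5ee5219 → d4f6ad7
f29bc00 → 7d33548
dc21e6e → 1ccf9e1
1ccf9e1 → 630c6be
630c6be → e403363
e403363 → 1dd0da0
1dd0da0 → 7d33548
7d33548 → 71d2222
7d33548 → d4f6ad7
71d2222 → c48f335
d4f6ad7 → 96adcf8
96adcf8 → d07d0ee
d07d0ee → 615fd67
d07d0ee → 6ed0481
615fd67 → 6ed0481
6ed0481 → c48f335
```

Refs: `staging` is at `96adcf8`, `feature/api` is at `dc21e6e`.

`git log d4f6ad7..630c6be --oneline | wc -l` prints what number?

Reachable from 630c6be: {1dd0da0, 615fd67, 630c6be, 6ed0481, 71d2222, 7d33548, 96adcf8, c48f335, d07d0ee, d4f6ad7, e403363}.
Reachable from d4f6ad7: {615fd67, 6ed0481, 96adcf8, c48f335, d07d0ee, d4f6ad7}.
In 630c6be's history but not d4f6ad7's: {1dd0da0, 630c6be, 71d2222, 7d33548, e403363} — 5 commits.

5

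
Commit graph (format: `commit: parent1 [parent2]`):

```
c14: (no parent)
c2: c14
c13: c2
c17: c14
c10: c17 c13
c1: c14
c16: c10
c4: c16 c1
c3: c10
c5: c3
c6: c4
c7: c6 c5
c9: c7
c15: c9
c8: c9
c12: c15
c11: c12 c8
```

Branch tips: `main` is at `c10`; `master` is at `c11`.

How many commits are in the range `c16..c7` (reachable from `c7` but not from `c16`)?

6

Reachable from c7: {c1, c10, c13, c14, c16, c17, c2, c3, c4, c5, c6, c7}.
Reachable from c16: {c10, c13, c14, c16, c17, c2}.
In c7's history but not c16's: {c1, c3, c4, c5, c6, c7} — 6 commits.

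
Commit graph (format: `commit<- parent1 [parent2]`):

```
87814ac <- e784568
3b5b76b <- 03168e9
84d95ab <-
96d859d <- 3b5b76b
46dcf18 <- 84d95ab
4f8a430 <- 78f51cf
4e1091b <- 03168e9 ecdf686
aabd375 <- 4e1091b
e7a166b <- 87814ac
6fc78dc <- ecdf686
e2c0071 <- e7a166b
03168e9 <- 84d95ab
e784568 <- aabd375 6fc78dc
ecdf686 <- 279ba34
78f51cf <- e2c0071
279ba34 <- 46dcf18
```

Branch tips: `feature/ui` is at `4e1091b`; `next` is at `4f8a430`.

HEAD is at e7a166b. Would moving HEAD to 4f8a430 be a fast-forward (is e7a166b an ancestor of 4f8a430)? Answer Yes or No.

Yes

A fast-forward from e7a166b to 4f8a430 is possible iff e7a166b is an ancestor of 4f8a430.
Ancestors of 4f8a430: {03168e9, 279ba34, 46dcf18, 4e1091b, 4f8a430, 6fc78dc, 78f51cf, 84d95ab, 87814ac, aabd375, e2c0071, e784568, e7a166b, ecdf686}.
e7a166b is among them, so fast-forward is possible.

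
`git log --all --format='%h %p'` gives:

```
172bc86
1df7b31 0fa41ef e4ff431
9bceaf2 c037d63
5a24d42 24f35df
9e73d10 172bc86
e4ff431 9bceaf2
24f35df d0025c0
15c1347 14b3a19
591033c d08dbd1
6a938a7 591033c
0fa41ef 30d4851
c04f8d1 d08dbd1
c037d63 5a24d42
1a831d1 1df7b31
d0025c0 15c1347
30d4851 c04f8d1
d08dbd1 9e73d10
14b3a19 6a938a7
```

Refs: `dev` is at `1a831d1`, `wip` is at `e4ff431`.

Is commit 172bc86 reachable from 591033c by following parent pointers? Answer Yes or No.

Ancestors of 591033c (commits reachable by following parents): {172bc86, 591033c, 9e73d10, d08dbd1}.
172bc86 is in that set, so it is an ancestor of 591033c.

Yes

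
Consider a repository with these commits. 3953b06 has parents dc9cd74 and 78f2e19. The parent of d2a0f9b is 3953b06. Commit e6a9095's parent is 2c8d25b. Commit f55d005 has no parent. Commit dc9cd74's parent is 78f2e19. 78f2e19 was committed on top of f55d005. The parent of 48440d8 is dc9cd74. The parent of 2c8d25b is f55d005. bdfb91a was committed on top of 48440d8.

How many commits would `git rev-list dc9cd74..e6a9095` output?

2

Reachable from e6a9095: {2c8d25b, e6a9095, f55d005}.
Reachable from dc9cd74: {78f2e19, dc9cd74, f55d005}.
In e6a9095's history but not dc9cd74's: {2c8d25b, e6a9095} — 2 commits.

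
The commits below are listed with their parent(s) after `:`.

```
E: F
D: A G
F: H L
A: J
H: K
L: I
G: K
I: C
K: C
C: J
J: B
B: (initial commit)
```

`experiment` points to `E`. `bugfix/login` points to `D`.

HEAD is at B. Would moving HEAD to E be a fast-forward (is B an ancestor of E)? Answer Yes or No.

Yes

A fast-forward from B to E is possible iff B is an ancestor of E.
Ancestors of E: {B, C, E, F, H, I, J, K, L}.
B is among them, so fast-forward is possible.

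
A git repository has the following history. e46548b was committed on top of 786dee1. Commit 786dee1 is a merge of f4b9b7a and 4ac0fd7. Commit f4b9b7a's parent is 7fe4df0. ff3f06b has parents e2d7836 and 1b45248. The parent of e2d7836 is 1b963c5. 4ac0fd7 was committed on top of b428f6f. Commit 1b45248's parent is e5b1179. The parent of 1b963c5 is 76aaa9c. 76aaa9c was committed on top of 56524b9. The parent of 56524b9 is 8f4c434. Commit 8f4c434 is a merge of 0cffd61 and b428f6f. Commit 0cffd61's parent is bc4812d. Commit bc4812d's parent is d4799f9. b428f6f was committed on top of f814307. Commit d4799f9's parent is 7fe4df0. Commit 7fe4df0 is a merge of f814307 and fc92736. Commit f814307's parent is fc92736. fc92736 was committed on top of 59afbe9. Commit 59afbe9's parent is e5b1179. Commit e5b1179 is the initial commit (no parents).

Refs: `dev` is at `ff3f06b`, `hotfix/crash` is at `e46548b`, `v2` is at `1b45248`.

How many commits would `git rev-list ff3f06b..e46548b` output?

4

Reachable from e46548b: {4ac0fd7, 59afbe9, 786dee1, 7fe4df0, b428f6f, e46548b, e5b1179, f4b9b7a, f814307, fc92736}.
Reachable from ff3f06b: {0cffd61, 1b45248, 1b963c5, 56524b9, 59afbe9, 76aaa9c, 7fe4df0, 8f4c434, b428f6f, bc4812d, d4799f9, e2d7836, e5b1179, f814307, fc92736, ff3f06b}.
In e46548b's history but not ff3f06b's: {4ac0fd7, 786dee1, e46548b, f4b9b7a} — 4 commits.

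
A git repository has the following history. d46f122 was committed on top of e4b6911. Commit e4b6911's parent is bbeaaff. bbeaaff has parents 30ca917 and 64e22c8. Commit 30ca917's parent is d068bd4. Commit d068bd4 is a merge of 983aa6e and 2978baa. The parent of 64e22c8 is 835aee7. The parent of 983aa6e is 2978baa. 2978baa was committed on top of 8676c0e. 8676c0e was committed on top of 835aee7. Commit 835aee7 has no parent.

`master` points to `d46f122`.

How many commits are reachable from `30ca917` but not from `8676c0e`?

4

Reachable from 30ca917: {2978baa, 30ca917, 835aee7, 8676c0e, 983aa6e, d068bd4}.
Reachable from 8676c0e: {835aee7, 8676c0e}.
In 30ca917's history but not 8676c0e's: {2978baa, 30ca917, 983aa6e, d068bd4} — 4 commits.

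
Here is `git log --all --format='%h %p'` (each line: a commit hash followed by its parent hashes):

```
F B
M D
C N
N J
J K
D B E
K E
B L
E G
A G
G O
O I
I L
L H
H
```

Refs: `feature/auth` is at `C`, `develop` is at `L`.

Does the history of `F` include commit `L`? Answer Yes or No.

Yes

Ancestors of F (commits reachable by following parents): {B, F, H, L}.
L is in that set, so it is an ancestor of F.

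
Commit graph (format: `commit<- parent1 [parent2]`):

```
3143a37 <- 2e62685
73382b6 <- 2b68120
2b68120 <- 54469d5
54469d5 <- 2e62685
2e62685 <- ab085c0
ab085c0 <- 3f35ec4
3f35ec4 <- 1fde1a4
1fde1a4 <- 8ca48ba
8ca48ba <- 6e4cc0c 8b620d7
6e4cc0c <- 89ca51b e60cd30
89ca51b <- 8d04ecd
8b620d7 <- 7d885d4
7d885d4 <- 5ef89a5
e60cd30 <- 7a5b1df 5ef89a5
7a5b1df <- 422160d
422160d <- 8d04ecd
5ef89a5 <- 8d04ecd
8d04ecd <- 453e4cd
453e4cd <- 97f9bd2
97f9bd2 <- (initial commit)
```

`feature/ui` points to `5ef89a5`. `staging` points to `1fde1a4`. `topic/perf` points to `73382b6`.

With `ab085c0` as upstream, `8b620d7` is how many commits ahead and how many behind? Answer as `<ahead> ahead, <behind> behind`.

Reachable from 8b620d7: {453e4cd, 5ef89a5, 7d885d4, 8b620d7, 8d04ecd, 97f9bd2}.
Reachable from ab085c0: {1fde1a4, 3f35ec4, 422160d, 453e4cd, 5ef89a5, 6e4cc0c, 7a5b1df, 7d885d4, 89ca51b, 8b620d7, 8ca48ba, 8d04ecd, 97f9bd2, ab085c0, e60cd30}.
Only in 8b620d7's history (ahead): {} — 0.
Only in ab085c0's history (behind): {1fde1a4, 3f35ec4, 422160d, 6e4cc0c, 7a5b1df, 89ca51b, 8ca48ba, ab085c0, e60cd30} — 9.

0 ahead, 9 behind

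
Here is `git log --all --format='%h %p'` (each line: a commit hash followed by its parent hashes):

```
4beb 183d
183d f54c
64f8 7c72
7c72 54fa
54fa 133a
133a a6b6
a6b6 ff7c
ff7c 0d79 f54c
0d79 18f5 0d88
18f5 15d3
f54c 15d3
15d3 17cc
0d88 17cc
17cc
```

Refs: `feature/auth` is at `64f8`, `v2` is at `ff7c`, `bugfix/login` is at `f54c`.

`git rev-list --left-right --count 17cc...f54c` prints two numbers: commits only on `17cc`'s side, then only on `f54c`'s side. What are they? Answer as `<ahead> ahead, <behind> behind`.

0 ahead, 2 behind

Reachable from 17cc: {17cc}.
Reachable from f54c: {15d3, 17cc, f54c}.
Only in 17cc's history (ahead): {} — 0.
Only in f54c's history (behind): {15d3, f54c} — 2.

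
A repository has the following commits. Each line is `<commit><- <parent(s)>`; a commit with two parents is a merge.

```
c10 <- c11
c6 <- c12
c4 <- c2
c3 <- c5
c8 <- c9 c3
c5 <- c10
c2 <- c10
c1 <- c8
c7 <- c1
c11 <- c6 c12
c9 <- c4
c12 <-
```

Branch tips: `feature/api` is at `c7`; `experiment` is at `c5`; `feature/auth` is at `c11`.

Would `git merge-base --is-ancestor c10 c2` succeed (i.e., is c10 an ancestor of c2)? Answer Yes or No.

Yes

Ancestors of c2 (commits reachable by following parents): {c10, c11, c12, c2, c6}.
c10 is in that set, so it is an ancestor of c2.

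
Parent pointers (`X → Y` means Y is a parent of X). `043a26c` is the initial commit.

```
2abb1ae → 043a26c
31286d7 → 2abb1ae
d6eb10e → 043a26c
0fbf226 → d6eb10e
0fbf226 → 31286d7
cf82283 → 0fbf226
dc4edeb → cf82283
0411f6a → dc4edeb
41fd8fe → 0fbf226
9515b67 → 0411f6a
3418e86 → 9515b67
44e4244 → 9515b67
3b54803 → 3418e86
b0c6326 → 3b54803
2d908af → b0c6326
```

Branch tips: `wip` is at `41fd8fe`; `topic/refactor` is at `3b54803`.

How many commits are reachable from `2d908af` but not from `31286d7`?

10

Reachable from 2d908af: {0411f6a, 043a26c, 0fbf226, 2abb1ae, 2d908af, 31286d7, 3418e86, 3b54803, 9515b67, b0c6326, cf82283, d6eb10e, dc4edeb}.
Reachable from 31286d7: {043a26c, 2abb1ae, 31286d7}.
In 2d908af's history but not 31286d7's: {0411f6a, 0fbf226, 2d908af, 3418e86, 3b54803, 9515b67, b0c6326, cf82283, d6eb10e, dc4edeb} — 10 commits.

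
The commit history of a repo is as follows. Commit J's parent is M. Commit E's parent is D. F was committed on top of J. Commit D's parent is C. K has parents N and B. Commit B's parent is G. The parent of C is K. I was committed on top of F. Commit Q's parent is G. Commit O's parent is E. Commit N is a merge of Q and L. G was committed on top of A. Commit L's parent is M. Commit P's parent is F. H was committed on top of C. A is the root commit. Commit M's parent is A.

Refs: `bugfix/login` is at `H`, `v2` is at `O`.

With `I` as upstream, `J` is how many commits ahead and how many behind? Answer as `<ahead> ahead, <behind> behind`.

Reachable from J: {A, J, M}.
Reachable from I: {A, F, I, J, M}.
Only in J's history (ahead): {} — 0.
Only in I's history (behind): {F, I} — 2.

0 ahead, 2 behind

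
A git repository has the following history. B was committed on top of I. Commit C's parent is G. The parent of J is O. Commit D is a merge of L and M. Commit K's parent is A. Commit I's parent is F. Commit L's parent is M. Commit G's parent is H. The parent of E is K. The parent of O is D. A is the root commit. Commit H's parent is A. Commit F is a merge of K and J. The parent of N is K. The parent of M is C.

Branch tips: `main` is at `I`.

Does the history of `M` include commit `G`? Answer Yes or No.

Yes

Ancestors of M (commits reachable by following parents): {A, C, G, H, M}.
G is in that set, so it is an ancestor of M.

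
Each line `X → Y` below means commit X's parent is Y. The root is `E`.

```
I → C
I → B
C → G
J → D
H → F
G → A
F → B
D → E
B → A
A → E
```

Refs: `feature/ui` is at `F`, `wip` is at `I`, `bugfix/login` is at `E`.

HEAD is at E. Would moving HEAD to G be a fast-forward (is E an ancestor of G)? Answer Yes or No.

A fast-forward from E to G is possible iff E is an ancestor of G.
Ancestors of G: {A, E, G}.
E is among them, so fast-forward is possible.

Yes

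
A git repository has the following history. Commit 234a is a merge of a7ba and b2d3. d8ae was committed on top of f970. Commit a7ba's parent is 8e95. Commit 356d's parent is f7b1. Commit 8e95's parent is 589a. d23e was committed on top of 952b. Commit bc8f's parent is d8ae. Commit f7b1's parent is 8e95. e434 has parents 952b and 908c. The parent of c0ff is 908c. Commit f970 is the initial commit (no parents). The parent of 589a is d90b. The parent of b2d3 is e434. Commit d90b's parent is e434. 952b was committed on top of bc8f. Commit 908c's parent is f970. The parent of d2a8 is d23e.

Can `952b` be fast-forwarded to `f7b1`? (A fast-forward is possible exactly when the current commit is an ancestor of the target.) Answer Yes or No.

Yes

A fast-forward from 952b to f7b1 is possible iff 952b is an ancestor of f7b1.
Ancestors of f7b1: {589a, 8e95, 908c, 952b, bc8f, d8ae, d90b, e434, f7b1, f970}.
952b is among them, so fast-forward is possible.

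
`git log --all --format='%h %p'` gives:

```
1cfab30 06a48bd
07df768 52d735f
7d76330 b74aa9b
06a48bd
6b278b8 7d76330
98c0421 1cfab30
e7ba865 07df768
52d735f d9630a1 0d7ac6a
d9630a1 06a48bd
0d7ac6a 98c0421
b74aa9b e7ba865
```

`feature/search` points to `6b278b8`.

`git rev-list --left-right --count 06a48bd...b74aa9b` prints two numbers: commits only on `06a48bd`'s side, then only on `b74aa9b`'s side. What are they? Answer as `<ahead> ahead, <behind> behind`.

0 ahead, 8 behind

Reachable from 06a48bd: {06a48bd}.
Reachable from b74aa9b: {06a48bd, 07df768, 0d7ac6a, 1cfab30, 52d735f, 98c0421, b74aa9b, d9630a1, e7ba865}.
Only in 06a48bd's history (ahead): {} — 0.
Only in b74aa9b's history (behind): {07df768, 0d7ac6a, 1cfab30, 52d735f, 98c0421, b74aa9b, d9630a1, e7ba865} — 8.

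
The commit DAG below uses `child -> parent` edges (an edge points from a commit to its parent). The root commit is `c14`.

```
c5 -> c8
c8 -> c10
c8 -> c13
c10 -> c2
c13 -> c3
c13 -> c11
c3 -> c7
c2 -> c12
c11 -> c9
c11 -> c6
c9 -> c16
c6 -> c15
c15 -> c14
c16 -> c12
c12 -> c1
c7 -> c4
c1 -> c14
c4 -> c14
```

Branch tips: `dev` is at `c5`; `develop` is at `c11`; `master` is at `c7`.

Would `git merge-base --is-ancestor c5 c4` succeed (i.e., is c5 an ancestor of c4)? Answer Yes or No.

No

Ancestors of c4: {c14, c4}.
c5 is not in that set, so it is not an ancestor of c4.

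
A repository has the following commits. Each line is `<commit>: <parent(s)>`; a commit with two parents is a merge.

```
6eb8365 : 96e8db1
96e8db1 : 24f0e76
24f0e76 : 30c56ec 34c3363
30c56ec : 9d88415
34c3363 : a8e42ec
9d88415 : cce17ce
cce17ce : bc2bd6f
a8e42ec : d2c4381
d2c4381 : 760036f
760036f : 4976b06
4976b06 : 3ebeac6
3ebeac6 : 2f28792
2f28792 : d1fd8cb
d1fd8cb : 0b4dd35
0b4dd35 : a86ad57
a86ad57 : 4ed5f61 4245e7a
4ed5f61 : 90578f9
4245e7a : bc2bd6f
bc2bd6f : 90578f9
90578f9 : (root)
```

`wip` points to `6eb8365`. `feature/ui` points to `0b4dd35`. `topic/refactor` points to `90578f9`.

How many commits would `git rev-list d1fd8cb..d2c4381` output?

Reachable from d2c4381: {0b4dd35, 2f28792, 3ebeac6, 4245e7a, 4976b06, 4ed5f61, 760036f, 90578f9, a86ad57, bc2bd6f, d1fd8cb, d2c4381}.
Reachable from d1fd8cb: {0b4dd35, 4245e7a, 4ed5f61, 90578f9, a86ad57, bc2bd6f, d1fd8cb}.
In d2c4381's history but not d1fd8cb's: {2f28792, 3ebeac6, 4976b06, 760036f, d2c4381} — 5 commits.

5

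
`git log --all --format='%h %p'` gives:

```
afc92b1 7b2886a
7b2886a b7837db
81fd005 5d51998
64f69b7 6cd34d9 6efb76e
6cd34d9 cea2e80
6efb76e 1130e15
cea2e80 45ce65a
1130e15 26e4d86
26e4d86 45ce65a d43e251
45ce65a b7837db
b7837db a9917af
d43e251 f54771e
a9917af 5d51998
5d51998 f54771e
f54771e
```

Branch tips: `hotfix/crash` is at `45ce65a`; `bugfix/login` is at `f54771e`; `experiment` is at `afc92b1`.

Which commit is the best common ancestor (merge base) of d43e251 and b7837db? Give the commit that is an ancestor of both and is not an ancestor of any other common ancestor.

f54771e

Ancestors of d43e251: {d43e251, f54771e}.
Ancestors of b7837db: {5d51998, a9917af, b7837db, f54771e}.
Common ancestors: {f54771e}.
The only common ancestor is f54771e, so it is the merge base.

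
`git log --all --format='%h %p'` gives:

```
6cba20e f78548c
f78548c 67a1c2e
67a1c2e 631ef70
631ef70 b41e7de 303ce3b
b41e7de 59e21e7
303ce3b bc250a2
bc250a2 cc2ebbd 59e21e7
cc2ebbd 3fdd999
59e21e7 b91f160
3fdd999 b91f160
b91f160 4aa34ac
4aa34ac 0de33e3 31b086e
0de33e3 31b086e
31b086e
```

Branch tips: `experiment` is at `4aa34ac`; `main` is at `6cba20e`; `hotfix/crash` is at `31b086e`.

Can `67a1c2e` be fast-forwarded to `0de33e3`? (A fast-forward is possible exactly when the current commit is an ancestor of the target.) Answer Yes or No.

A fast-forward from 67a1c2e to 0de33e3 is possible iff 67a1c2e is an ancestor of 0de33e3.
Ancestors of 0de33e3: {0de33e3, 31b086e}.
67a1c2e is not among them, so fast-forward is not possible.

No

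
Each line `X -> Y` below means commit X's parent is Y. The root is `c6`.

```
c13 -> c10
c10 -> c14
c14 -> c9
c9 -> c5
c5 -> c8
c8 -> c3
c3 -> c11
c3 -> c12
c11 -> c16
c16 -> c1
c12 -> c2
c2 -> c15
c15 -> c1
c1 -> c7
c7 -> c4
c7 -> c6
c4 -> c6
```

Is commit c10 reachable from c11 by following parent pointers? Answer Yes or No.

Ancestors of c11: {c1, c11, c16, c4, c6, c7}.
c10 is not in that set, so it is not an ancestor of c11.

No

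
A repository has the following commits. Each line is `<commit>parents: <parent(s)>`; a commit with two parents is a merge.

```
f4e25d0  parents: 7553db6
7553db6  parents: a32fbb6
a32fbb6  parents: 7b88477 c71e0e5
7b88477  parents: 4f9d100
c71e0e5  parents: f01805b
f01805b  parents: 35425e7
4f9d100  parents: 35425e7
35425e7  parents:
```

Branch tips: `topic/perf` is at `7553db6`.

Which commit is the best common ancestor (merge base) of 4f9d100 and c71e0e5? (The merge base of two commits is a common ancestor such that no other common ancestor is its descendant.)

Ancestors of 4f9d100: {35425e7, 4f9d100}.
Ancestors of c71e0e5: {35425e7, c71e0e5, f01805b}.
Common ancestors: {35425e7}.
The only common ancestor is 35425e7, so it is the merge base.

35425e7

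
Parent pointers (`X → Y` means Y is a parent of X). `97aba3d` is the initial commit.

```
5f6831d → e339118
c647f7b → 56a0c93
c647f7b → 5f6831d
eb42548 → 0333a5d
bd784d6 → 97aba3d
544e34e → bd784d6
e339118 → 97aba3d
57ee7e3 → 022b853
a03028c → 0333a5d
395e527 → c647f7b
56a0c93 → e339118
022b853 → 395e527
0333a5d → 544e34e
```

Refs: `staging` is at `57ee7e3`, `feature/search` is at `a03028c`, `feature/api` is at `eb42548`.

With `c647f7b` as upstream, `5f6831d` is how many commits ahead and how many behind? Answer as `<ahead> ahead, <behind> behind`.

0 ahead, 2 behind

Reachable from 5f6831d: {5f6831d, 97aba3d, e339118}.
Reachable from c647f7b: {56a0c93, 5f6831d, 97aba3d, c647f7b, e339118}.
Only in 5f6831d's history (ahead): {} — 0.
Only in c647f7b's history (behind): {56a0c93, c647f7b} — 2.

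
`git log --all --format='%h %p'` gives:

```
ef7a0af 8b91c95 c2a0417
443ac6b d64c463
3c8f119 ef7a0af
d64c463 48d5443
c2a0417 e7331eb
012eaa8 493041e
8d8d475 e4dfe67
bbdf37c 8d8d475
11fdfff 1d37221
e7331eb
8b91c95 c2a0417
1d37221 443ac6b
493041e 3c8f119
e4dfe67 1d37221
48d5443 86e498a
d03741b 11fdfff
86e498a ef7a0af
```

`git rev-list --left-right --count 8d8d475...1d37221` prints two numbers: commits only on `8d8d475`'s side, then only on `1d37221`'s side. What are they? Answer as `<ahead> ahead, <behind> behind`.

2 ahead, 0 behind

Reachable from 8d8d475: {1d37221, 443ac6b, 48d5443, 86e498a, 8b91c95, 8d8d475, c2a0417, d64c463, e4dfe67, e7331eb, ef7a0af}.
Reachable from 1d37221: {1d37221, 443ac6b, 48d5443, 86e498a, 8b91c95, c2a0417, d64c463, e7331eb, ef7a0af}.
Only in 8d8d475's history (ahead): {8d8d475, e4dfe67} — 2.
Only in 1d37221's history (behind): {} — 0.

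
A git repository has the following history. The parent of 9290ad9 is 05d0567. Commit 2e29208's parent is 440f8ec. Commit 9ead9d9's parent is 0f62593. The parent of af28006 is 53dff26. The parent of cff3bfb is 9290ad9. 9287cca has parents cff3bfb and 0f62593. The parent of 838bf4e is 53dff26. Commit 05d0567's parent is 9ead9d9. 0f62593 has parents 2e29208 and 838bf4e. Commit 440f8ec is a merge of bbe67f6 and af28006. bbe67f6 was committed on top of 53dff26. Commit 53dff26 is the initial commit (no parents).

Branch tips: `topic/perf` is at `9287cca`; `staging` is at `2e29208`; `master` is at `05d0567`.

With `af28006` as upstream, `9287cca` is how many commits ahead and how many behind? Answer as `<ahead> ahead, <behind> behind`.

Reachable from 9287cca: {05d0567, 0f62593, 2e29208, 440f8ec, 53dff26, 838bf4e, 9287cca, 9290ad9, 9ead9d9, af28006, bbe67f6, cff3bfb}.
Reachable from af28006: {53dff26, af28006}.
Only in 9287cca's history (ahead): {05d0567, 0f62593, 2e29208, 440f8ec, 838bf4e, 9287cca, 9290ad9, 9ead9d9, bbe67f6, cff3bfb} — 10.
Only in af28006's history (behind): {} — 0.

10 ahead, 0 behind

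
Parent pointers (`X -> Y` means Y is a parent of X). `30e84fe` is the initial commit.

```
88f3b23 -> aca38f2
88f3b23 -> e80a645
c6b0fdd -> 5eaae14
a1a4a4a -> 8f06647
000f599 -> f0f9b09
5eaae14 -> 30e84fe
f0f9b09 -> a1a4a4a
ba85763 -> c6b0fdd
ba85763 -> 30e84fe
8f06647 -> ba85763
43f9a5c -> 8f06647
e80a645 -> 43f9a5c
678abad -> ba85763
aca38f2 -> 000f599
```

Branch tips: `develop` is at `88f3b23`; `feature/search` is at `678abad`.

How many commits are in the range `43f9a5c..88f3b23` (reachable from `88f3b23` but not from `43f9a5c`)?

Reachable from 88f3b23: {000f599, 30e84fe, 43f9a5c, 5eaae14, 88f3b23, 8f06647, a1a4a4a, aca38f2, ba85763, c6b0fdd, e80a645, f0f9b09}.
Reachable from 43f9a5c: {30e84fe, 43f9a5c, 5eaae14, 8f06647, ba85763, c6b0fdd}.
In 88f3b23's history but not 43f9a5c's: {000f599, 88f3b23, a1a4a4a, aca38f2, e80a645, f0f9b09} — 6 commits.

6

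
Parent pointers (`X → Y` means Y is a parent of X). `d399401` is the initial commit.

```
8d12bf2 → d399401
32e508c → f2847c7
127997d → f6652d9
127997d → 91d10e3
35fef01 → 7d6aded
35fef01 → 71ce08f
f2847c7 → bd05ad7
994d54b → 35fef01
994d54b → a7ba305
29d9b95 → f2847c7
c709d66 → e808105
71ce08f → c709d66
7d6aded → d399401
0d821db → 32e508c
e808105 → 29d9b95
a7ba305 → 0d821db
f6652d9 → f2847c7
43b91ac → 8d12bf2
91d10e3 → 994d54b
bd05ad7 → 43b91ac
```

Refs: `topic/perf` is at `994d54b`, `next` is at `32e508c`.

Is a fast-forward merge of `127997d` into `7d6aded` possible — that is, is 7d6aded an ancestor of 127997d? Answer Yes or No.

A fast-forward from 7d6aded to 127997d is possible iff 7d6aded is an ancestor of 127997d.
Ancestors of 127997d: {0d821db, 127997d, 29d9b95, 32e508c, 35fef01, 43b91ac, 71ce08f, 7d6aded, 8d12bf2, 91d10e3, 994d54b, a7ba305, bd05ad7, c709d66, d399401, e808105, f2847c7, f6652d9}.
7d6aded is among them, so fast-forward is possible.

Yes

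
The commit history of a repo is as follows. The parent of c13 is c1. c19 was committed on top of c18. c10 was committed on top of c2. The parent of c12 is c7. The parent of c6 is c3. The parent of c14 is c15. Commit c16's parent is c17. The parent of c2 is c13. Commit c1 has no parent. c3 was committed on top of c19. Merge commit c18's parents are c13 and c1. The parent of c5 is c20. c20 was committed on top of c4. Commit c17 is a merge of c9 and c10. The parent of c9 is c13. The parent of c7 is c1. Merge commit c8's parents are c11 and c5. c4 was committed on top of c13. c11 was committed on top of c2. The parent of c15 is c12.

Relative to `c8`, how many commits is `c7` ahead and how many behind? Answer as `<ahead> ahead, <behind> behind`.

1 ahead, 7 behind

Reachable from c7: {c1, c7}.
Reachable from c8: {c1, c11, c13, c2, c20, c4, c5, c8}.
Only in c7's history (ahead): {c7} — 1.
Only in c8's history (behind): {c11, c13, c2, c20, c4, c5, c8} — 7.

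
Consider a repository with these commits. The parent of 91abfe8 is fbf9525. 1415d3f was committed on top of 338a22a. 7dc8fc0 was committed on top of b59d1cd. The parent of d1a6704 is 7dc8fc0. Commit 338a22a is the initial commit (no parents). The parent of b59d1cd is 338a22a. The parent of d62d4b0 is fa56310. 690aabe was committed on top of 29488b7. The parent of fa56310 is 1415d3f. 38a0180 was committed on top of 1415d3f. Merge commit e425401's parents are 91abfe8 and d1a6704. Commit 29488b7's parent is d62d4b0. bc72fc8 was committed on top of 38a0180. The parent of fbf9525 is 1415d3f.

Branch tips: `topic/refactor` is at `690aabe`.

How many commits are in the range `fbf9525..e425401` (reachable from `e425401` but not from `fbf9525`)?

Reachable from e425401: {1415d3f, 338a22a, 7dc8fc0, 91abfe8, b59d1cd, d1a6704, e425401, fbf9525}.
Reachable from fbf9525: {1415d3f, 338a22a, fbf9525}.
In e425401's history but not fbf9525's: {7dc8fc0, 91abfe8, b59d1cd, d1a6704, e425401} — 5 commits.

5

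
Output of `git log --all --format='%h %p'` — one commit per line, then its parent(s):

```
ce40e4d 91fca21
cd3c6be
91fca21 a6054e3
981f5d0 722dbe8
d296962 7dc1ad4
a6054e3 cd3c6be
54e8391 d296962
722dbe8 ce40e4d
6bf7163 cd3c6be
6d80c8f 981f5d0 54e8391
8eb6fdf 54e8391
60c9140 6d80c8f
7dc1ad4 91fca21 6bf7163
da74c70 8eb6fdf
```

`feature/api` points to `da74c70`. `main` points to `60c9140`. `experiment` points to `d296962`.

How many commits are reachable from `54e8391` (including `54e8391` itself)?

7

Walking parent pointers from 54e8391: reachable set = {54e8391, 6bf7163, 7dc1ad4, 91fca21, a6054e3, cd3c6be, d296962}.
That is 7 commits.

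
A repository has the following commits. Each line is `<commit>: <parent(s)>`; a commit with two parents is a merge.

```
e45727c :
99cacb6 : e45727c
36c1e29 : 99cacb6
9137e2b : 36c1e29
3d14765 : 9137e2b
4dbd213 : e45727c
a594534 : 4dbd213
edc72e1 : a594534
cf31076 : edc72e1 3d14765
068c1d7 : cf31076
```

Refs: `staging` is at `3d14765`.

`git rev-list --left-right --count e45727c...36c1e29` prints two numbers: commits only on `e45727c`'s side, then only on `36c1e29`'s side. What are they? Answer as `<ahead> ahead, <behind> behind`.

0 ahead, 2 behind

Reachable from e45727c: {e45727c}.
Reachable from 36c1e29: {36c1e29, 99cacb6, e45727c}.
Only in e45727c's history (ahead): {} — 0.
Only in 36c1e29's history (behind): {36c1e29, 99cacb6} — 2.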